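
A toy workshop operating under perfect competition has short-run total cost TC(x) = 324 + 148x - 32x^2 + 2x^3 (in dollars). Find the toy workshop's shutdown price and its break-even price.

Shutdown price = $20; break-even price = $58

Shutdown price = min AVC. AVC = 148 - 32x + 2x^2, with vertex at x = 8 and minimum $20.
ATC = 324/x + 148 - 32x + 2x^2. Setting dATC/dx = −324/x^2 − 32 + 4x = 0 gives x = 9 (since 4·9^3 − 32·9^2 = 324).
min ATC = 324/9 + 148 − 32·9 + 2·9^2 = $58. That is the break-even price.
For $20 ≤ P < $58 the firm produces at a loss; below $20 it shuts down.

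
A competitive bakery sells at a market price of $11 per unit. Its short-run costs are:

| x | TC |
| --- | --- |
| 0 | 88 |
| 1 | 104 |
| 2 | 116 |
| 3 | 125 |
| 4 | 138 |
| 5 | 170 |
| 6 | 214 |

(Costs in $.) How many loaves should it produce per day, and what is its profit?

x = 0 (shut down); profit = -$88

Compute π = P·x − TC at each output: x=0: -88; x=1: -93; x=2: -94; x=3: -92; x=4: -94; x=5: -115; x=6: -148.
Profit is highest at x = 0. Equivalently, the lowest AVC in the table is 37/3 ≈ $12.33 at x = 3, and P = $11 falls below it — price never covers variable cost, so the firm shuts down and loses only its fixed cost.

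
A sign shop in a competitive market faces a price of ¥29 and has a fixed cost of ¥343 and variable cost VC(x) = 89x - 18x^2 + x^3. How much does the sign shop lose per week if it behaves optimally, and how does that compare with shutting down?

Profit = -¥143 at x = 10

AVC = 89 - 18x + x^2; min AVC = ¥8 at x = 9. Since P = ¥29 ≥ min AVC, the firm produces.
MC = 89 - 36x + 3x^2. Setting P = MC and taking the root on the rising branch gives x* = 10.
TR = 29·10 = 290. TC = 343 + 90 = 433. Profit = 290 − 433 = -¥143.
By producing, the firm covers all variable cost plus ¥200 of fixed cost; shutting down would lose the full ¥343.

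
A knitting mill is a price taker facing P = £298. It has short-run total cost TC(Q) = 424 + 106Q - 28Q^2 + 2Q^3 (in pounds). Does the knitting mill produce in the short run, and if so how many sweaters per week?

From TC, MC = TC'(Q) = 106 - 56Q + 6Q^2 and AVC = VC/Q = 106 - 28Q + 2Q^2.
The AVC parabola has its vertex at Q = 28/4 = 7, where AVC = 106 - 28·7 + 2·7^2 = £8.
Because £298 ≥ £8, revenue can cover variable cost; the firm operates.
Set P = MC: 298 = 106 - 56Q + 6Q^2 → -192 - 56Q + 6Q^2 = 0. The roots are Q = -8/3 and Q = 12; the profit-maximizing output is on the rising part of MC, so Q* = 12.
Check: AVC at Q = 12 is £58 ≤ P, so revenue covers variable cost.
Profit = P·Q − TC = 298·12 − 1120 = £2456.

Produce at Q = 12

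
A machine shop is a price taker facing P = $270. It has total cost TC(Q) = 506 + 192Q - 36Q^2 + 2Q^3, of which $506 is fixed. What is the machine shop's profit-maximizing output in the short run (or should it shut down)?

Produce at Q = 13

Variable cost is VC = 192Q - 36Q^2 + 2Q^3, so AVC = VC/Q = 192 - 36Q + 2Q^2 and MC = dTC/dQ = 192 - 72Q + 6Q^2.
AVC is minimized where dAVC/dQ = -36 + 4Q = 0, at Q = 9; min AVC = 192 - 36·9 + 2·9^2 = $30.
Since P = $270 ≥ min AVC = $30, price covers variable cost and the firm should produce.
Set P = MC: 270 = 192 - 72Q + 6Q^2 → -78 - 72Q + 6Q^2 = 0. The roots are Q = -1 and Q = 13; the profit-maximizing output is on the rising part of MC, so Q* = 13.
Check: AVC at Q = 13 is $62 ≤ P, so revenue covers variable cost.
Profit = P·Q − TC = 270·13 − 1312 = $2198.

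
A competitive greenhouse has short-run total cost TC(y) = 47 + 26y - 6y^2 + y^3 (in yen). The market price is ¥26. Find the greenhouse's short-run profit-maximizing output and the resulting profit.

Profit = -¥15 at y = 4

AVC = 26 - 6y + y^2; min AVC = ¥17 at y = 3. Since P = ¥26 ≥ min AVC, the firm produces.
MC = 26 - 12y + 3y^2. Setting P = MC and taking the root on the rising branch gives y* = 4.
TR = 26·4 = 104. TC = 47 + 72 = 119. Profit = 104 − 119 = -¥15.
By producing, the firm covers all variable cost plus ¥32 of fixed cost; shutting down would lose the full ¥47.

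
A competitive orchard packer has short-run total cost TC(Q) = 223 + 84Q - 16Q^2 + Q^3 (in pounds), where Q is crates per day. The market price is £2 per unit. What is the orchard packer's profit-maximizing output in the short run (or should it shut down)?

Shut down

Strip out fixed cost: VC = 84Q - 16Q^2 + Q^3. Then AVC = 84 - 16Q + Q^2 and MC = 84 - 32Q + 3Q^2.
The AVC parabola has its vertex at Q = 16/2 = 8, where AVC = 84 - 16·8 + 8^2 = £20.
With P < min AVC (£2 < £20), every unit sold adds to the loss.
Best response: produce nothing and absorb the £223 fixed cost.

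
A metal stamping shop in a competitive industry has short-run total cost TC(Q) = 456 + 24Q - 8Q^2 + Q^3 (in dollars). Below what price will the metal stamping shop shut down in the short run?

Short-run supply begins at min AVC. From VC = 24Q - 8Q^2 + Q^3, AVC = 24 - 8Q + Q^2.
dAVC/dQ = -8 + 2Q = 0 gives Q = 4. min AVC = 24 - 8·4 + 4^2 = 8.
So the shutdown price is $8.

$8 per unit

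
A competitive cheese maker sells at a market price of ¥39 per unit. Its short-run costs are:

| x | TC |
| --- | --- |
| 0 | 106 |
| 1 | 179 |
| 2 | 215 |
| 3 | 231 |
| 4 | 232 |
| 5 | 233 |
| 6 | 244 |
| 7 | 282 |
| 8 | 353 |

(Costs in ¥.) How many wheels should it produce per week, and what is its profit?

x = 7; profit = -¥9

Tabulate TR − TC: x=0: -106; x=1: -140; x=2: -137; x=3: -114; x=4: -76; x=5: -38; x=6: -10; x=7: -9; x=8: -41.
Profit is maximized at x = 7. AVC there is 176/7 = ¥25.14 ≤ P, so producing beats shutting down (which would give -¥106).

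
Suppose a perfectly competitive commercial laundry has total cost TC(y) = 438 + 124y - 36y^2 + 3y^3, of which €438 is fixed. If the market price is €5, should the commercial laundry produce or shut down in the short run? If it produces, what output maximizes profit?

Shut down

Variable cost is VC = 124y - 36y^2 + 3y^3, so AVC = VC/y = 124 - 36y + 3y^2 and MC = dTC/dy = 124 - 72y + 9y^2.
The AVC parabola has its vertex at y = 36/6 = 6, where AVC = 124 - 36·6 + 3·6^2 = €16.
Since P = €5 < min AVC = €16, price fails to cover variable cost at any output.
The firm minimizes its loss by shutting down and losing only its fixed cost of €438.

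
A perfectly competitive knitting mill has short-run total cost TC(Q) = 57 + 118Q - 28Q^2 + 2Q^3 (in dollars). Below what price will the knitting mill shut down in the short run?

$20 per unit

The shutdown price is the minimum of AVC. VC = 118Q - 28Q^2 + 2Q^3, so AVC = 118 - 28Q + 2Q^2.
At the minimum of AVC, MC = AVC. MC = 118 - 56Q + 6Q^2; setting MC = AVC gives 4Q^2 - 28Q = 0, so Q = 7. min AVC = 20.
For P < $20 the firm produces nothing.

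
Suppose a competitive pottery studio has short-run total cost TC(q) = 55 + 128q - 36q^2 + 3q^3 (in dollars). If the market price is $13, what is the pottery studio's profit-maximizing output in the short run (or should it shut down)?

Shut down

Strip out fixed cost: VC = 128q - 36q^2 + 3q^3. Then AVC = 128 - 36q + 3q^2 and MC = 128 - 72q + 9q^2.
AVC is minimized where dAVC/dq = -36 + 6q = 0, at q = 6; min AVC = 128 - 36·6 + 3·6^2 = $20.
With P < min AVC ($13 < $20), every unit sold adds to the loss.
The firm minimizes its loss by shutting down and losing only its fixed cost of $55.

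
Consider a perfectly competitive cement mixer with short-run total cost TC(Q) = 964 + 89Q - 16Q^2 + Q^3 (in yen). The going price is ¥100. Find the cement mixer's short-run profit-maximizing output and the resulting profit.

Profit = -¥238 at Q = 11

AVC = 89 - 16Q + Q^2; min AVC = ¥25 at Q = 8. Since P = ¥100 ≥ min AVC, the firm produces.
MC = 89 - 32Q + 3Q^2. Setting P = MC and taking the root on the rising branch gives Q* = 11.
TR = 100·11 = 1100. TC = 964 + 374 = 1338. Profit = 1100 − 1338 = -¥238.
By producing, the firm covers all variable cost plus ¥726 of fixed cost; shutting down would lose the full ¥964.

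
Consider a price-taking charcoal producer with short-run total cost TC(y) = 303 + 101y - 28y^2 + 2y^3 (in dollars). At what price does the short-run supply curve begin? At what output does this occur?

$3 per unit, at y = 7

Short-run supply begins at min AVC. From VC = 101y - 28y^2 + 2y^3, AVC = 101 - 28y + 2y^2.
dAVC/dy = -28 + 4y = 0 gives y = 7. min AVC = 101 - 28·7 + 2·7^2 = 3.
The firm shuts down for any P below $3.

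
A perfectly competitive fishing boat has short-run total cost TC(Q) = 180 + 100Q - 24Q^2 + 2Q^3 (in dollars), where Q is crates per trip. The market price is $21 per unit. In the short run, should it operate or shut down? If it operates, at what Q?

Variable cost is VC = 100Q - 24Q^2 + 2Q^3, so AVC = VC/Q = 100 - 24Q + 2Q^2 and MC = dTC/dQ = 100 - 48Q + 6Q^2.
The AVC parabola has its vertex at Q = 24/4 = 6, where AVC = 100 - 24·6 + 2·6^2 = $28.
Since P = $21 < min AVC = $28, price fails to cover variable cost at any output.
The firm minimizes its loss by shutting down and losing only its fixed cost of $180.

Shut down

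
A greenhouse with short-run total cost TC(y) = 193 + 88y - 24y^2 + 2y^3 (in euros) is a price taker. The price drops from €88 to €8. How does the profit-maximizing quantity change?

Output falls from 8 to 0 (the firm shuts down)

MC = 88 - 48y + 6y^2; the shutdown threshold is min AVC = €16 (at y = 6).
At P = €88 ≥ min AVC, set P = MC on the rising branch: y = 8.
At P = €8 < min AVC = €16, price no longer covers variable cost at any output, so the firm shuts down: y = 0.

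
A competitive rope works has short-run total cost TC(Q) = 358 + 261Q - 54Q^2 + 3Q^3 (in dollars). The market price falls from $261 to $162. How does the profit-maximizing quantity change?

Output falls from 12 to 11

AVC = 261 - 54Q + 3Q^2, minimized at Q = 9 where min AVC = $18. MC = 261 - 108Q + 9Q^2.
At P = $261 ≥ min AVC, set P = MC on the rising branch: Q = 12.
At P = $162 ≥ min AVC, set P = MC: Q = 11. The firm stays open but cuts output.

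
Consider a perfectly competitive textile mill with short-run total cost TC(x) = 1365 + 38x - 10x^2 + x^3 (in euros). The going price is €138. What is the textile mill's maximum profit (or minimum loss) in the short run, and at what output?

Profit = -€365 at x = 10

AVC = 38 - 10x + x^2; min AVC = €13 at x = 5. Since P = €138 ≥ min AVC, the firm produces.
With MC = 38 - 20x + 3x^2, P = MC on the upward-sloping part at x* = 10.
TR = 138·10 = 1380. TC = 1365 + 380 = 1745. Profit = 1380 − 1745 = -€365.
By producing, the firm covers all variable cost plus €1000 of fixed cost; shutting down would lose the full €1365.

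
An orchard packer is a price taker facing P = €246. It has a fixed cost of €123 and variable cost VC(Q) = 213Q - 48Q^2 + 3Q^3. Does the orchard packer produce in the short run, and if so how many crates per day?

Produce at Q = 11

From TC, MC = TC'(Q) = 213 - 96Q + 9Q^2 and AVC = VC/Q = 213 - 48Q + 3Q^2.
AVC is minimized where dAVC/dQ = -48 + 6Q = 0, at Q = 8; min AVC = 213 - 48·8 + 3·8^2 = €21.
Since P = €246 ≥ min AVC = €21, price covers variable cost and the firm should produce.
Set P = MC: 246 = 213 - 96Q + 9Q^2 → -33 - 96Q + 9Q^2 = 0. The roots are Q = -1/3 and Q = 11; the profit-maximizing output is on the rising part of MC, so Q* = 11.
Check: AVC at Q = 11 is €48 ≤ P, so revenue covers variable cost.
Profit = P·Q − TC = 246·11 − 651 = €2055.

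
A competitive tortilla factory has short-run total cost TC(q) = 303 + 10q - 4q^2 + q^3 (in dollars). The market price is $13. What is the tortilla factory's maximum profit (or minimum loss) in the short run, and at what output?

Profit = -$285 at q = 3

AVC = 10 - 4q + q^2; min AVC = $6 at q = 2. Since P = $13 ≥ min AVC, the firm produces.
MC = 10 - 8q + 3q^2. Setting P = MC and taking the root on the rising branch gives q* = 3.
TR = 13·3 = 39. TC = 303 + 21 = 324. Profit = 39 − 324 = -$285.
That loss of $285 beats the $303 the firm would lose by shutting down; producing recovers $18 of fixed cost.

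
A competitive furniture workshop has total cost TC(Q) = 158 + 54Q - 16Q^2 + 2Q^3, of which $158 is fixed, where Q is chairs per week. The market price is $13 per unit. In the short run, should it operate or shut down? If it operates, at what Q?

Variable cost is VC = 54Q - 16Q^2 + 2Q^3, so AVC = VC/Q = 54 - 16Q + 2Q^2 and MC = dTC/dQ = 54 - 32Q + 6Q^2.
AVC is minimized where dAVC/dQ = -16 + 4Q = 0, at Q = 4; min AVC = 54 - 16·4 + 2·4^2 = $22.
With P < min AVC ($13 < $22), every unit sold adds to the loss.
Shutting down limits the loss to fixed cost, $158.

Shut down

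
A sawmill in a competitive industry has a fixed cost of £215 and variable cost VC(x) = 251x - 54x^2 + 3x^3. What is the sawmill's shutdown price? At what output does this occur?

The firm shuts down when price falls below the minimum of average variable cost. AVC = VC/x = 251 - 54x + 3x^2.
dAVC/dx = -54 + 6x = 0 gives x = 9. min AVC = 251 - 54·9 + 3·9^2 = 8.
So the shutdown price is £8.

£8 per unit, at x = 9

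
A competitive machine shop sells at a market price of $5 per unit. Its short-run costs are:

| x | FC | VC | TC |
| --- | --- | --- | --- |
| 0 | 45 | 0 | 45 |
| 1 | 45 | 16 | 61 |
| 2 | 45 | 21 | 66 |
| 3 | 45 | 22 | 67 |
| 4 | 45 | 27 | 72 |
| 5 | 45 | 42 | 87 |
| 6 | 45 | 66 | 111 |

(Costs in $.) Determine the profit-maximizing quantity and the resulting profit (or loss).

x = 0 (shut down); profit = -$45

Compute π = P·x − TC at each output: x=0: -45; x=1: -56; x=2: -56; x=3: -52; x=4: -52; x=5: -62; x=6: -81.
Profit is highest at x = 0. Equivalently, the lowest AVC in the table is 27/4 ≈ $6.75 at x = 4, and P = $5 falls below it — price never covers variable cost, so the firm shuts down and loses only its fixed cost.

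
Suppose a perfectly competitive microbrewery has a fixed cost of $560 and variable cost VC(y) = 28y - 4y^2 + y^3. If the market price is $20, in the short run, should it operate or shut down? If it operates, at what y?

Shut down

Variable cost is VC = 28y - 4y^2 + y^3, so AVC = VC/y = 28 - 4y + y^2 and MC = dTC/dy = 28 - 8y + 3y^2.
AVC hits its minimum where MC = AVC, at y = 2, giving min AVC = 28 - 4·2 + 2^2 = $24.
With P < min AVC ($20 < $24), every unit sold adds to the loss.
Best response: produce nothing and absorb the $560 fixed cost.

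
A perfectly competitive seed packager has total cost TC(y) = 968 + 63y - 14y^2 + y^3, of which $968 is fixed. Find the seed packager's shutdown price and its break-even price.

Shutdown price = $14; break-even price = $118

Shutdown price = min AVC. AVC = 63 - 14y + y^2, with vertex at y = 7 and minimum $14.
ATC = 968/y + 63 - 14y + y^2. Setting dATC/dy = −968/y^2 − 14 + 2y = 0 gives y = 11 (since 2·11^3 − 14·11^2 = 968).
min ATC = 968/11 + 63 − 14·11 + 11^2 = $118. That is the break-even price.
For $14 ≤ P < $118 the firm produces at a loss; below $14 it shuts down.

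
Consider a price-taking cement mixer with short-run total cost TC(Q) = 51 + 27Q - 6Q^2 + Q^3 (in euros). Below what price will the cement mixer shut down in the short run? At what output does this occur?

€18 per unit, at Q = 3

The shutdown price is the minimum of AVC. VC = 27Q - 6Q^2 + Q^3, so AVC = 27 - 6Q + Q^2.
dAVC/dQ = -6 + 2Q = 0 gives Q = 3. min AVC = 27 - 6·3 + 3^2 = 18.
For P < €18 the firm produces nothing.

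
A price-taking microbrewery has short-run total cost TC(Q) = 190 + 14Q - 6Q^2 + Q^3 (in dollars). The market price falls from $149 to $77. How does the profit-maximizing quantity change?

MC = 14 - 12Q + 3Q^2; the shutdown threshold is min AVC = $5 (at Q = 3).
With P = $149 above the shutdown price, P = MC gives Q = 9.
At P = $77 ≥ min AVC, set P = MC: Q = 7. The firm stays open but cuts output.

Output falls from 9 to 7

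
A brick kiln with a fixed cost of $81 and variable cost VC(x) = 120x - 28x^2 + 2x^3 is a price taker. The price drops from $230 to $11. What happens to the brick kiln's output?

MC = 120 - 56x + 6x^2; the shutdown threshold is min AVC = $22 (at x = 7).
At P = $230 ≥ min AVC, set P = MC on the rising branch: x = 11.
At P = $11 < min AVC = $22, price no longer covers variable cost at any output, so the firm shuts down: x = 0.

Output falls from 11 to 0 (the firm shuts down)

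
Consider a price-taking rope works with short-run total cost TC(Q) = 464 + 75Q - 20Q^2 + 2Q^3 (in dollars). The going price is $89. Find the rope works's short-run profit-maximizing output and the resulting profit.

Profit = -$72 at Q = 7

AVC = 75 - 20Q + 2Q^2 has its minimum $25 at Q = 5; price $89 clears that bar, so the firm operates.
MC = 75 - 40Q + 6Q^2. Setting P = MC and taking the root on the rising branch gives Q* = 7.
TR = 89·7 = 623. TC = 464 + 231 = 695. Profit = 623 − 695 = -$72.
By producing, the firm covers all variable cost plus $392 of fixed cost; shutting down would lose the full $464.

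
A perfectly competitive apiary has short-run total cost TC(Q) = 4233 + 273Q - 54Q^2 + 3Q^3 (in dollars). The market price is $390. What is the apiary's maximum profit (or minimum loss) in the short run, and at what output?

Profit = -$177 at Q = 13

AVC = 273 - 54Q + 3Q^2 has its minimum $30 at Q = 9; price $390 clears that bar, so the firm operates.
With MC = 273 - 108Q + 9Q^2, P = MC on the upward-sloping part at Q* = 13.
TR = 390·13 = 5070. TC = 4233 + 1014 = 5247. Profit = 5070 − 5247 = -$177.
That loss of $177 beats the $4233 the firm would lose by shutting down; producing recovers $4056 of fixed cost.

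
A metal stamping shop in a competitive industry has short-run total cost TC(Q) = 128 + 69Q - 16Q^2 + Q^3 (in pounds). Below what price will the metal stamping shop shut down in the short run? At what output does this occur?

The shutdown price is the minimum of AVC. VC = 69Q - 16Q^2 + Q^3, so AVC = 69 - 16Q + Q^2.
At the minimum of AVC, MC = AVC. MC = 69 - 32Q + 3Q^2; setting MC = AVC gives 2Q^2 - 16Q = 0, so Q = 8. min AVC = 5.
For P < £5 the firm produces nothing.

£5 per unit, at Q = 8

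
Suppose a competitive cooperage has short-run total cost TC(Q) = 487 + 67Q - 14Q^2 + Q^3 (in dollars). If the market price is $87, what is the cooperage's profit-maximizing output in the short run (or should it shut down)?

Produce at Q = 10

Strip out fixed cost: VC = 67Q - 14Q^2 + Q^3. Then AVC = 67 - 14Q + Q^2 and MC = 67 - 28Q + 3Q^2.
AVC is minimized where dAVC/dQ = -14 + 2Q = 0, at Q = 7; min AVC = 67 - 14·7 + 7^2 = $18.
P = $87 exceeds min AVC = $18, so the firm stays open.
P = MC gives -20 - 28Q + 3Q^2 = 0, with roots -2/3 and 10. Take the larger (rising MC): Q* = 10.
Check: AVC at Q = 10 is $27 ≤ P, so revenue covers variable cost.
Profit = P·Q − TC = 87·10 − 757 = $113.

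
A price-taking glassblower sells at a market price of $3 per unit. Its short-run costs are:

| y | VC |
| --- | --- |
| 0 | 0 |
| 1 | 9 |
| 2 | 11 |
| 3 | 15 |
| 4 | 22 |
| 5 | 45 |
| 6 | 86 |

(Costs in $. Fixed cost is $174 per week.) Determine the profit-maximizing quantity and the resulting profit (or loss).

Tabulate TR − TC: y=0: -174; y=1: -180; y=2: -179; y=3: -180; y=4: -184; y=5: -204; y=6: -242.
Profit is highest at y = 0. Equivalently, the lowest AVC in the table is 15/3 ≈ $5 at y = 3, and P = $3 falls below it — price never covers variable cost, so the firm shuts down and loses only its fixed cost.

y = 0 (shut down); profit = -$174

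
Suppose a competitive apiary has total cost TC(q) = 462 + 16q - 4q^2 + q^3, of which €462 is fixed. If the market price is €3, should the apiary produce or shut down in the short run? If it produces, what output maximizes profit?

Shut down

From TC, MC = TC'(q) = 16 - 8q + 3q^2 and AVC = VC/q = 16 - 4q + q^2.
AVC is minimized where dAVC/dq = -4 + 2q = 0, at q = 2; min AVC = 16 - 4·2 + 2^2 = €12.
With P < min AVC (€3 < €12), every unit sold adds to the loss.
The firm minimizes its loss by shutting down and losing only its fixed cost of €462.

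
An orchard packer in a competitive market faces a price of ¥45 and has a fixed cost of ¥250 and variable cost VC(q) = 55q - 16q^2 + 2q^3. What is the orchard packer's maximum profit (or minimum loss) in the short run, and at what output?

Profit = -¥150 at q = 5

AVC = 55 - 16q + 2q^2; min AVC = ¥23 at q = 4. Since P = ¥45 ≥ min AVC, the firm produces.
With MC = 55 - 32q + 6q^2, P = MC on the upward-sloping part at q* = 5.
TR = 45·5 = 225. TC = 250 + 125 = 375. Profit = 225 − 375 = -¥150.
That loss of ¥150 beats the ¥250 the firm would lose by shutting down; producing recovers ¥100 of fixed cost.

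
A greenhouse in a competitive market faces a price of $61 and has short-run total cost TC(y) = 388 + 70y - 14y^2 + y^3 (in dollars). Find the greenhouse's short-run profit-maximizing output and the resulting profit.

AVC = 70 - 14y + y^2 has its minimum $21 at y = 7; price $61 clears that bar, so the firm operates.
MC = 70 - 28y + 3y^2. Setting P = MC and taking the root on the rising branch gives y* = 9.
TR = 61·9 = 549. TC = 388 + 225 = 613. Profit = 549 − 613 = -$64.
By producing, the firm covers all variable cost plus $324 of fixed cost; shutting down would lose the full $388.

Profit = -$64 at y = 9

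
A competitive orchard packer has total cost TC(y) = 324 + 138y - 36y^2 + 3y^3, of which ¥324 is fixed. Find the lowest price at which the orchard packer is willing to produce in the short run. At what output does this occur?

¥30 per unit, at y = 6

Short-run supply begins at min AVC. From VC = 138y - 36y^2 + 3y^3, AVC = 138 - 36y + 3y^2.
dAVC/dy = -36 + 6y = 0 gives y = 6. min AVC = 138 - 36·6 + 3·6^2 = 30.
So the shutdown price is ¥30.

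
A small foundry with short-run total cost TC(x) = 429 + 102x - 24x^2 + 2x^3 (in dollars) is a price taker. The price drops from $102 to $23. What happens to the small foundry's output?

MC = 102 - 48x + 6x^2; the shutdown threshold is min AVC = $30 (at x = 6).
At P = $102 ≥ min AVC, set P = MC on the rising branch: x = 8.
At P = $23 < min AVC = $30, price no longer covers variable cost at any output, so the firm shuts down: x = 0.

Output falls from 8 to 0 (the firm shuts down)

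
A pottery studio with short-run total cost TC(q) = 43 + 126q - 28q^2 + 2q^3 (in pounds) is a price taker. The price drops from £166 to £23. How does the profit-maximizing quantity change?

Output falls from 10 to 0 (the firm shuts down)

AVC = 126 - 28q + 2q^2, minimized at q = 7 where min AVC = £28. MC = 126 - 56q + 6q^2.
With P = £166 above the shutdown price, P = MC gives q = 10.
At P = £23 < min AVC = £28, price no longer covers variable cost at any output, so the firm shuts down: q = 0.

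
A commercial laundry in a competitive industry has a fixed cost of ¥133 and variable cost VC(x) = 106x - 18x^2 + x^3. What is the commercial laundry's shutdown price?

The firm shuts down when price falls below the minimum of average variable cost. AVC = VC/x = 106 - 18x + x^2.
At the minimum of AVC, MC = AVC. MC = 106 - 36x + 3x^2; setting MC = AVC gives 2x^2 - 18x = 0, so x = 9. min AVC = 25.
For P < ¥25 the firm produces nothing.

¥25 per unit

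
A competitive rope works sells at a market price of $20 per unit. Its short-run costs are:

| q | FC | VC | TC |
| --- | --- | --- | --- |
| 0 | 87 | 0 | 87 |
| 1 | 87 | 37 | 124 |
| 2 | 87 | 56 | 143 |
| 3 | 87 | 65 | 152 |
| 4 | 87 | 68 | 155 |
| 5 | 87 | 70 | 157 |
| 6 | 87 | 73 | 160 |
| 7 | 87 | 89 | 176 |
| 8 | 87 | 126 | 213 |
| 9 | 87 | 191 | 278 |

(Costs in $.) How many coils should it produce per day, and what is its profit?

Tabulate TR − TC: q=0: -87; q=1: -104; q=2: -103; q=3: -92; q=4: -75; q=5: -57; q=6: -40; q=7: -36; q=8: -53; q=9: -98.
Profit is maximized at q = 7. AVC there is 89/7 = $12.71 ≤ P, so producing beats shutting down (which would give -$87).

q = 7; profit = -$36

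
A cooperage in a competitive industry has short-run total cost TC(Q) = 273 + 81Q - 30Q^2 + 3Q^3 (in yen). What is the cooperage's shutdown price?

The shutdown price is the minimum of AVC. VC = 81Q - 30Q^2 + 3Q^3, so AVC = 81 - 30Q + 3Q^2.
dAVC/dQ = -30 + 6Q = 0 gives Q = 5. min AVC = 81 - 30·5 + 3·5^2 = 6.
So the shutdown price is ¥6.

¥6 per unit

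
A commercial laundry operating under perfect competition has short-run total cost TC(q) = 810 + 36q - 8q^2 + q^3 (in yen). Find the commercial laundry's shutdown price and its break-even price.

Shutdown price = ¥20; break-even price = ¥135

Shutdown price = min AVC. AVC = 36 - 8q + q^2, with vertex at q = 4 and minimum ¥20.
ATC = 810/q + 36 - 8q + q^2. Setting dATC/dq = −810/q^2 − 8 + 2q = 0 gives q = 9 (since 2·9^3 − 8·9^2 = 810).
min ATC = 810/9 + 36 − 8·9 + 9^2 = ¥135. That is the break-even price.
Between these two prices the firm operates at a loss; above ¥135 it earns a profit.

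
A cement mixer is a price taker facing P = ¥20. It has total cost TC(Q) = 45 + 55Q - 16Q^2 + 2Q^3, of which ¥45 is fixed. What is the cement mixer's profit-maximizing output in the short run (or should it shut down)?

Shut down

Variable cost is VC = 55Q - 16Q^2 + 2Q^3, so AVC = VC/Q = 55 - 16Q + 2Q^2 and MC = dTC/dQ = 55 - 32Q + 6Q^2.
The AVC parabola has its vertex at Q = 16/4 = 4, where AVC = 55 - 16·4 + 2·4^2 = ¥23.
With P < min AVC (¥20 < ¥23), every unit sold adds to the loss.
Best response: produce nothing and absorb the ¥45 fixed cost.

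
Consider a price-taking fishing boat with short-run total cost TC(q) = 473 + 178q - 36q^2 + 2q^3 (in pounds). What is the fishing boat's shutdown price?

The shutdown price is the minimum of AVC. VC = 178q - 36q^2 + 2q^3, so AVC = 178 - 36q + 2q^2.
dAVC/dq = -36 + 4q = 0 gives q = 9. min AVC = 178 - 36·9 + 2·9^2 = 16.
For P < £16 the firm produces nothing.

£16 per unit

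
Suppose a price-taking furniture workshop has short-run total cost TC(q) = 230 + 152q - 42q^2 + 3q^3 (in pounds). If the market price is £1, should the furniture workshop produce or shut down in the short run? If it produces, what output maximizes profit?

Strip out fixed cost: VC = 152q - 42q^2 + 3q^3. Then AVC = 152 - 42q + 3q^2 and MC = 152 - 84q + 9q^2.
The AVC parabola has its vertex at q = 42/6 = 7, where AVC = 152 - 42·7 + 3·7^2 = £5.
With P < min AVC (£1 < £5), every unit sold adds to the loss.
The firm minimizes its loss by shutting down and losing only its fixed cost of £230.

Shut down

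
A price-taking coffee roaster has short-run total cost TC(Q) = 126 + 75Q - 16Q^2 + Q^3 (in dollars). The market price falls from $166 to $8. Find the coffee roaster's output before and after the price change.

MC = 75 - 32Q + 3Q^2; the shutdown threshold is min AVC = $11 (at Q = 8).
At P = $166 ≥ min AVC, set P = MC on the rising branch: Q = 13.
At P = $8 < min AVC = $11, price no longer covers variable cost at any output, so the firm shuts down: Q = 0.

Output falls from 13 to 0 (the firm shuts down)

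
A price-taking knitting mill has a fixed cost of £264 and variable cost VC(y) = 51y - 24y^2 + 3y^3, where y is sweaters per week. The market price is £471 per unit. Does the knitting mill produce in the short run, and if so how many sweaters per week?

Produce at y = 10

Strip out fixed cost: VC = 51y - 24y^2 + 3y^3. Then AVC = 51 - 24y + 3y^2 and MC = 51 - 48y + 9y^2.
The AVC parabola has its vertex at y = 24/6 = 4, where AVC = 51 - 24·4 + 3·4^2 = £3.
Since P = £471 ≥ min AVC = £3, price covers variable cost and the firm should produce.
P = MC gives -420 - 48y + 9y^2 = 0, with roots -14/3 and 10. Take the larger (rising MC): y* = 10.
Check: AVC at y = 10 is £111 ≤ P, so revenue covers variable cost.
Profit = P·y − TC = 471·10 − 1374 = £3336.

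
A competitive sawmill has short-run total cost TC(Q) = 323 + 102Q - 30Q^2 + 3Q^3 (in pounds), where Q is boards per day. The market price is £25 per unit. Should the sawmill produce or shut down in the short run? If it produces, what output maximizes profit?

Shut down

Variable cost is VC = 102Q - 30Q^2 + 3Q^3, so AVC = VC/Q = 102 - 30Q + 3Q^2 and MC = dTC/dQ = 102 - 60Q + 9Q^2.
The AVC parabola has its vertex at Q = 30/6 = 5, where AVC = 102 - 30·5 + 3·5^2 = £27.
P = £25 lies below min AVC = £27; no output level covers variable cost.
Best response: produce nothing and absorb the £323 fixed cost.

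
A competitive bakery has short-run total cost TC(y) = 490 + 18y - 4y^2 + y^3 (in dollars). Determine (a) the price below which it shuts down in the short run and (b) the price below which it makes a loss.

AVC = 18 - 4y + y^2; minimized at y = 2, giving min AVC = $14. That is the shutdown price.
ATC = 490/y + 18 - 4y + y^2. Setting dATC/dy = −490/y^2 − 4 + 2y = 0 gives y = 7 (since 2·7^3 − 4·7^2 = 490).
min ATC = 490/7 + 18 − 4·7 + 7^2 = $109. That is the break-even price.
Between these two prices the firm operates at a loss; above $109 it earns a profit.

Shutdown price = $14; break-even price = $109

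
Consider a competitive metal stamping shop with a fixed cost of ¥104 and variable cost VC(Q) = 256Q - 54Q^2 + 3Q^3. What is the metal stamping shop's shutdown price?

¥13 per unit

The shutdown price is the minimum of AVC. VC = 256Q - 54Q^2 + 3Q^3, so AVC = 256 - 54Q + 3Q^2.
At the minimum of AVC, MC = AVC. MC = 256 - 108Q + 9Q^2; setting MC = AVC gives 6Q^2 - 54Q = 0, so Q = 9. min AVC = 13.
So the shutdown price is ¥13.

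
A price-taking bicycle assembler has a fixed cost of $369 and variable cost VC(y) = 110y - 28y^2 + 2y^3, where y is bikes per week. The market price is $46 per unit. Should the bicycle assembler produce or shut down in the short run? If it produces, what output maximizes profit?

Produce at y = 8

Strip out fixed cost: VC = 110y - 28y^2 + 2y^3. Then AVC = 110 - 28y + 2y^2 and MC = 110 - 56y + 6y^2.
AVC hits its minimum where MC = AVC, at y = 7, giving min AVC = 110 - 28·7 + 2·7^2 = $12.
Since P = $46 ≥ min AVC = $12, price covers variable cost and the firm should produce.
Set P = MC: 46 = 110 - 56y + 6y^2 → 64 - 56y + 6y^2 = 0. The roots are y = 4/3 and y = 8; the profit-maximizing output is on the rising part of MC, so y* = 8.
Check: AVC at y = 8 is $14 ≤ P, so revenue covers variable cost.
Profit = P·y − TC = 46·8 − 481 = -$113, a loss, but smaller than the $369 fixed cost the firm would lose by shutting down.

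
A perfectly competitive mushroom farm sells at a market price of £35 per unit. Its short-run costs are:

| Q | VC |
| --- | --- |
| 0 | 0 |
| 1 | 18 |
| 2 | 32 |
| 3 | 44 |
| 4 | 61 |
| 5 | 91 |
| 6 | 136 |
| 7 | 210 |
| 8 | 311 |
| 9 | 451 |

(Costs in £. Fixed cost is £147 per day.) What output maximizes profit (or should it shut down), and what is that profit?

Profit at each row (π = 35Q − TC): Q=0: -147; Q=1: -130; Q=2: -109; Q=3: -86; Q=4: -68; Q=5: -63; Q=6: -73; Q=7: -112; Q=8: -178; Q=9: -283.
Profit is maximized at Q = 5. AVC there is 91/5 = £18.20 ≤ P, so producing beats shutting down (which would give -£147).

Q = 5; profit = -£63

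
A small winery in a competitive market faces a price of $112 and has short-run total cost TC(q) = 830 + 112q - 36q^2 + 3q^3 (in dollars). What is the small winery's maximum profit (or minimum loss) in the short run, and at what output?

Profit = -$62 at q = 8

AVC = 112 - 36q + 3q^2 has its minimum $4 at q = 6; price $112 clears that bar, so the firm operates.
MC = 112 - 72q + 9q^2. Setting P = MC and taking the root on the rising branch gives q* = 8.
TR = 112·8 = 896. TC = 830 + 128 = 958. Profit = 896 − 958 = -$62.
Shutting down would mean losing the fixed cost of $830, so operating at a loss of $62 is better by $768.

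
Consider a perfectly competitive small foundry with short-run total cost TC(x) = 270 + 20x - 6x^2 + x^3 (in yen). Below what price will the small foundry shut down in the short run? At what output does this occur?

Short-run supply begins at min AVC. From VC = 20x - 6x^2 + x^3, AVC = 20 - 6x + x^2.
At the minimum of AVC, MC = AVC. MC = 20 - 12x + 3x^2; setting MC = AVC gives 2x^2 - 6x = 0, so x = 3. min AVC = 11.
For P < ¥11 the firm produces nothing.

¥11 per unit, at x = 3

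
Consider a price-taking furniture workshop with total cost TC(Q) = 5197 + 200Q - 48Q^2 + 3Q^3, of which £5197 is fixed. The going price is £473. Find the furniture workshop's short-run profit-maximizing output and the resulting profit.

Profit = -£127 at Q = 13

AVC = 200 - 48Q + 3Q^2; min AVC = £8 at Q = 8. Since P = £473 ≥ min AVC, the firm produces.
With MC = 200 - 96Q + 9Q^2, P = MC on the upward-sloping part at Q* = 13.
TR = 473·13 = 6149. TC = 5197 + 1079 = 6276. Profit = 6149 − 6276 = -£127.
Shutting down would mean losing the fixed cost of £5197, so operating at a loss of £127 is better by £5070.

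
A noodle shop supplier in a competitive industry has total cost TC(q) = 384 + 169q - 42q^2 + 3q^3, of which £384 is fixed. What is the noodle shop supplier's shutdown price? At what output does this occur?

The firm shuts down when price falls below the minimum of average variable cost. AVC = VC/q = 169 - 42q + 3q^2.
At the minimum of AVC, MC = AVC. MC = 169 - 84q + 9q^2; setting MC = AVC gives 6q^2 - 42q = 0, so q = 7. min AVC = 22.
For P < £22 the firm produces nothing.

£22 per unit, at q = 7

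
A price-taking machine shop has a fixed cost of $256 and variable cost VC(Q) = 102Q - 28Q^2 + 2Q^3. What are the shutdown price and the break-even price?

AVC = 102 - 28Q + 2Q^2; minimized at Q = 7, giving min AVC = $4. That is the shutdown price.
ATC = 256/Q + 102 - 28Q + 2Q^2. Setting dATC/dQ = −256/Q^2 − 28 + 4Q = 0 gives Q = 8 (since 4·8^3 − 28·8^2 = 256).
min ATC = 256/8 + 102 − 28·8 + 2·8^2 = $38. That is the break-even price.
For $4 ≤ P < $38 the firm produces at a loss; below $4 it shuts down.

Shutdown price = $4; break-even price = $38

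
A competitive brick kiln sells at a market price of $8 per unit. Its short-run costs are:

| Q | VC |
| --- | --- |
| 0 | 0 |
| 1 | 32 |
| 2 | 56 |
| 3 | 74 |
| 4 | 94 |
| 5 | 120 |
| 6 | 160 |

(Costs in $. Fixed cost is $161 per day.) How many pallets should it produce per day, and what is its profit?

Q = 0 (shut down); profit = -$161

Tabulate TR − TC: Q=0: -161; Q=1: -185; Q=2: -201; Q=3: -211; Q=4: -223; Q=5: -241; Q=6: -273.
Profit is highest at Q = 0. Equivalently, the lowest AVC in the table is 94/4 ≈ $23.50 at Q = 4, and P = $8 falls below it — price never covers variable cost, so the firm shuts down and loses only its fixed cost.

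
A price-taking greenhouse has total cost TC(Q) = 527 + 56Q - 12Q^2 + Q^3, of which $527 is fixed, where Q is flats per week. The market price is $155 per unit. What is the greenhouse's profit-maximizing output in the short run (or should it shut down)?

Produce at Q = 11

Strip out fixed cost: VC = 56Q - 12Q^2 + Q^3. Then AVC = 56 - 12Q + Q^2 and MC = 56 - 24Q + 3Q^2.
AVC hits its minimum where MC = AVC, at Q = 6, giving min AVC = 56 - 12·6 + 6^2 = $20.
P = $155 exceeds min AVC = $20, so the firm stays open.
Solving P = MC: -99 - 24Q + 3Q^2 = 0 ⇒ Q = -3 or 11. On the upward-sloping branch, Q* = 11.
Check: AVC at Q = 11 is $45 ≤ P, so revenue covers variable cost.
Profit = P·Q − TC = 155·11 − 1022 = $683.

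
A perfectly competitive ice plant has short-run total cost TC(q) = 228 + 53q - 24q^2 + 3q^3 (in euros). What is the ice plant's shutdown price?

€5 per unit

The firm shuts down when price falls below the minimum of average variable cost. AVC = VC/q = 53 - 24q + 3q^2.
At the minimum of AVC, MC = AVC. MC = 53 - 48q + 9q^2; setting MC = AVC gives 6q^2 - 24q = 0, so q = 4. min AVC = 5.
The firm shuts down for any P below €5.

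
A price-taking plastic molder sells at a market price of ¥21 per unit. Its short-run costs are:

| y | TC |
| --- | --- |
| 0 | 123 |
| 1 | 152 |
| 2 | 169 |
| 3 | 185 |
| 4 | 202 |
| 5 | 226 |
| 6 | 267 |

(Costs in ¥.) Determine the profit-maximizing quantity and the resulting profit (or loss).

y = 4; profit = -¥118

Profit at each row (π = 21y − TC): y=0: -123; y=1: -131; y=2: -127; y=3: -122; y=4: -118; y=5: -121; y=6: -141.
Profit is maximized at y = 4. AVC there is 79/4 = ¥19.75 ≤ P, so producing beats shutting down (which would give -¥123).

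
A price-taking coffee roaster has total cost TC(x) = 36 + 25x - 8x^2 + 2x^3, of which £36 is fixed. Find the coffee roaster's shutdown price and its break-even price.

Shutdown price = £17; break-even price = £31

AVC = 25 - 8x + 2x^2; minimized at x = 2, giving min AVC = £17. That is the shutdown price.
ATC = 36/x + 25 - 8x + 2x^2. Setting dATC/dx = −36/x^2 − 8 + 4x = 0 gives x = 3 (since 4·3^3 − 8·3^2 = 36).
min ATC = 36/3 + 25 − 8·3 + 2·3^2 = £31. That is the break-even price.
For £17 ≤ P < £31 the firm produces at a loss; below £17 it shuts down.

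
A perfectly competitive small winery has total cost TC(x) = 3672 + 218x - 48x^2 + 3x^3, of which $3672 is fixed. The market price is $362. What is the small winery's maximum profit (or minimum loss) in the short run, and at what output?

Profit = -$216 at x = 12

AVC = 218 - 48x + 3x^2; min AVC = $26 at x = 8. Since P = $362 ≥ min AVC, the firm produces.
With MC = 218 - 96x + 9x^2, P = MC on the upward-sloping part at x* = 12.
TR = 362·12 = 4344. TC = 3672 + 888 = 4560. Profit = 4344 − 4560 = -$216.
That loss of $216 beats the $3672 the firm would lose by shutting down; producing recovers $3456 of fixed cost.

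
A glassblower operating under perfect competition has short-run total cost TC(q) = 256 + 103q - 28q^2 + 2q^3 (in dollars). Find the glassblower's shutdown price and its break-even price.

Shutdown price = $5; break-even price = $39

AVC = 103 - 28q + 2q^2; minimized at q = 7, giving min AVC = $5. That is the shutdown price.
ATC = 256/q + 103 - 28q + 2q^2. Setting dATC/dq = −256/q^2 − 28 + 4q = 0 gives q = 8 (since 4·8^3 − 28·8^2 = 256).
min ATC = 256/8 + 103 − 28·8 + 2·8^2 = $39. That is the break-even price.
For $5 ≤ P < $39 the firm produces at a loss; below $5 it shuts down.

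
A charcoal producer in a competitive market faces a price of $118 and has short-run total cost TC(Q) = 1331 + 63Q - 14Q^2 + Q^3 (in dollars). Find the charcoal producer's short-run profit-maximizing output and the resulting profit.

Profit = -$363 at Q = 11

AVC = 63 - 14Q + Q^2; min AVC = $14 at Q = 7. Since P = $118 ≥ min AVC, the firm produces.
MC = 63 - 28Q + 3Q^2. Setting P = MC and taking the root on the rising branch gives Q* = 11.
TR = 118·11 = 1298. TC = 1331 + 330 = 1661. Profit = 1298 − 1661 = -$363.
Shutting down would mean losing the fixed cost of $1331, so operating at a loss of $363 is better by $968.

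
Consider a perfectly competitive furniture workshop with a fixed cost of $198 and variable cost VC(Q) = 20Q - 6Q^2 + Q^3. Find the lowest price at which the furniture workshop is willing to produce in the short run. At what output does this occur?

$11 per unit, at Q = 3

The shutdown price is the minimum of AVC. VC = 20Q - 6Q^2 + Q^3, so AVC = 20 - 6Q + Q^2.
At the minimum of AVC, MC = AVC. MC = 20 - 12Q + 3Q^2; setting MC = AVC gives 2Q^2 - 6Q = 0, so Q = 3. min AVC = 11.
The firm shuts down for any P below $11.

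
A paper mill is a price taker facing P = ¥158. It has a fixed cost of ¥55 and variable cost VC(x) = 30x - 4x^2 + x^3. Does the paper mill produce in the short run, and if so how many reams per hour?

Strip out fixed cost: VC = 30x - 4x^2 + x^3. Then AVC = 30 - 4x + x^2 and MC = 30 - 8x + 3x^2.
AVC hits its minimum where MC = AVC, at x = 2, giving min AVC = 30 - 4·2 + 2^2 = ¥26.
Because ¥158 ≥ ¥26, revenue can cover variable cost; the firm operates.
Set P = MC: 158 = 30 - 8x + 3x^2 → -128 - 8x + 3x^2 = 0. The roots are x = -16/3 and x = 8; the profit-maximizing output is on the rising part of MC, so x* = 8.
Check: AVC at x = 8 is ¥62 ≤ P, so revenue covers variable cost.
Profit = P·x − TC = 158·8 − 551 = ¥713.

Produce at x = 8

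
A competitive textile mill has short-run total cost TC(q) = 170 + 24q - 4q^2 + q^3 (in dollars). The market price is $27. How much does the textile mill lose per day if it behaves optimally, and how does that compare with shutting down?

Profit = -$152 at q = 3

AVC = 24 - 4q + q^2; min AVC = $20 at q = 2. Since P = $27 ≥ min AVC, the firm produces.
MC = 24 - 8q + 3q^2. Setting P = MC and taking the root on the rising branch gives q* = 3.
TR = 27·3 = 81. TC = 170 + 63 = 233. Profit = 81 − 233 = -$152.
Shutting down would mean losing the fixed cost of $170, so operating at a loss of $152 is better by $18.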